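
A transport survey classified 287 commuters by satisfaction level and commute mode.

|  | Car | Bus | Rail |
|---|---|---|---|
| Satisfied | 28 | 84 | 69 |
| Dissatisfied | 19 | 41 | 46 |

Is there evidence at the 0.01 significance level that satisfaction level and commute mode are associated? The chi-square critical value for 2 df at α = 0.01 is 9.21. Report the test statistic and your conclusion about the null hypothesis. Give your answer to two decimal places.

1.63; fail to reject H₀

Row totals: 181, 106. Column totals: 47, 125, 115. Grand total N = 287.
Expected counts (row total × column total / N):
  Satisfied, Car: 181×47/287 = 29.641
  Satisfied, Bus: 181×125/287 = 78.833
  Satisfied, Rail: 181×115/287 = 72.526
  Dissatisfied, Car: 106×47/287 = 17.359
  Dissatisfied, Bus: 106×125/287 = 46.167
  Dissatisfied, Rail: 106×115/287 = 42.474
Contributions (O − E)²/E:
  (28 − 29.641)²/29.641 = 0.0908
  (84 − 78.833)²/78.833 = 0.3387
  (69 − 72.526)²/72.526 = 0.1714
  (19 − 17.359)²/17.359 = 0.1551
  (41 − 46.167)²/46.167 = 0.5783
  (46 − 42.474)²/42.474 = 0.2927
χ² = 0.0908 + 0.3387 + 0.1714 + 0.1551 + 0.5783 + 0.2927 = 1.63
df = (2−1)(3−1) = 2. Since 1.63 < 9.21, fail to reject the null hypothesis of independence at α = 0.01.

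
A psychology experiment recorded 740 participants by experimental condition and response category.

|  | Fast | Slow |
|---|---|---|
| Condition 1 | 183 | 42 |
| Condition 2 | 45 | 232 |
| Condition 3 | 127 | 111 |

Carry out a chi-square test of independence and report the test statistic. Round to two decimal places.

214.81

Row totals: 225, 277, 238. Column totals: 355, 385. Grand total N = 740.
Expected counts (row total × column total / N):
  Condition 1, Fast: 225×355/740 = 107.939
  Condition 1, Slow: 225×385/740 = 117.061
  Condition 2, Fast: 277×355/740 = 132.885
  Condition 2, Slow: 277×385/740 = 144.115
  Condition 3, Fast: 238×355/740 = 114.176
  Condition 3, Slow: 238×385/740 = 123.824
Contributions (O − E)²/E:
  (183 − 107.939)²/107.939 = 52.1976
  (42 − 117.061)²/117.061 = 48.1301
  (45 − 132.885)²/132.885 = 58.1237
  (232 − 144.115)²/144.115 = 53.5945
  (127 − 114.176)²/114.176 = 1.4404
  (111 − 123.824)²/123.824 = 1.3281
χ² = 52.1976 + 48.1301 + 58.1237 + 53.5945 + 1.4404 + 1.3281 = 214.81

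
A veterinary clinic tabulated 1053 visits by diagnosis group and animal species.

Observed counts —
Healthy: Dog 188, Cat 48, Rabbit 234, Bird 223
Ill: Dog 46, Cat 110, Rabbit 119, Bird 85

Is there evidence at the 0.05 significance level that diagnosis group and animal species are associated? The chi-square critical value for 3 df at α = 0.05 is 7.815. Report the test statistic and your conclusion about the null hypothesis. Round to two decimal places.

116.10; reject H₀

Row totals: 693, 360. Column totals: 234, 158, 353, 308. Grand total N = 1053.
Expected counts (row total × column total / N):
  Healthy, Dog: 693×234/1053 = 154.000
  Healthy, Cat: 693×158/1053 = 103.983
  Healthy, Rabbit: 693×353/1053 = 232.316
  Healthy, Bird: 693×308/1053 = 202.701
  Ill, Dog: 360×234/1053 = 80.000
  Ill, Cat: 360×158/1053 = 54.017
  Ill, Rabbit: 360×353/1053 = 120.684
  Ill, Bird: 360×308/1053 = 105.299
Contributions (O − E)²/E:
  (188 − 154.000)²/154.000 = 7.5065
  (48 − 103.983)²/103.983 = 30.1405
  (234 − 232.316)²/232.316 = 0.0122
  (223 − 202.701)²/202.701 = 2.0328
  (46 − 80.000)²/80.000 = 14.4500
  (110 − 54.017)²/54.017 = 58.0206
  (119 − 120.684)²/120.684 = 0.0235
  (85 − 105.299)²/105.299 = 3.9131
χ² = 7.5065 + 30.1405 + 0.0122 + 2.0328 + 14.4500 + 58.0206 + 0.0235 + 3.9131 = 116.10
df = (2−1)(4−1) = 3. Since 116.10 > 7.815, reject the null hypothesis of independence at α = 0.05.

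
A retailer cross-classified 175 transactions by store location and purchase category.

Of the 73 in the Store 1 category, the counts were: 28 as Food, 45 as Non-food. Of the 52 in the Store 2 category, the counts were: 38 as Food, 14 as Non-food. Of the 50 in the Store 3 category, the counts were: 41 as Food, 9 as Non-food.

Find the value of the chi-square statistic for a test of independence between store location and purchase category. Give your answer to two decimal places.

28.23

Row totals: 73, 52, 50. Column totals: 107, 68. Grand total N = 175.
Expected counts (row total × column total / N):
  Store 1, Food: 73×107/175 = 44.634
  Store 1, Non-food: 73×68/175 = 28.366
  Store 2, Food: 52×107/175 = 31.794
  Store 2, Non-food: 52×68/175 = 20.206
  Store 3, Food: 50×107/175 = 30.571
  Store 3, Non-food: 50×68/175 = 19.429
Contributions (O − E)²/E:
  (28 − 44.634)²/44.634 = 6.1991
  (45 − 28.366)²/28.366 = 9.7543
  (38 − 31.794)²/31.794 = 1.2114
  (14 − 20.206)²/20.206 = 1.9061
  (41 − 30.571)²/30.571 = 3.5578
  (9 − 19.429)²/19.429 = 5.5980
χ² = 6.1991 + 9.7543 + 1.2114 + 1.9061 + 3.5578 + 5.5980 = 28.23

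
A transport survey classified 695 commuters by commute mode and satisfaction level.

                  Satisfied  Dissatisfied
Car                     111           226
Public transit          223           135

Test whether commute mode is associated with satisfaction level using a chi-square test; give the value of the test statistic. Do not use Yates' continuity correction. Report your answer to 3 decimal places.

59.916

Row totals: 337, 358. Column totals: 334, 361. Grand total N = 695.
Expected counts (row total × column total / N):
  Car, Satisfied: 337×334/695 = 161.9540
  Car, Dissatisfied: 337×361/695 = 175.0460
  Public transit, Satisfied: 358×334/695 = 172.0460
  Public transit, Dissatisfied: 358×361/695 = 185.9540
Contributions (O − E)²/E:
  (111 − 161.9540)²/161.9540 = 16.0312
  (226 − 175.0460)²/175.0460 = 14.8322
  (223 − 172.0460)²/172.0460 = 15.0908
  (135 − 185.9540)²/185.9540 = 13.9621
χ² = 16.0312 + 14.8322 + 15.0908 + 13.9621 = 59.916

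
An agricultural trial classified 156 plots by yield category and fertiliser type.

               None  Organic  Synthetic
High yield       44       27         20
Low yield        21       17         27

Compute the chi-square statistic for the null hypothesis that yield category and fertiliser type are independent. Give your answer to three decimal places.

Row totals: 91, 65. Column totals: 65, 44, 47. Grand total N = 156.
Expected counts (row total × column total / N):
  High yield, None: 91×65/156 = 37.9167
  High yield, Organic: 91×44/156 = 25.6667
  High yield, Synthetic: 91×47/156 = 27.4167
  Low yield, None: 65×65/156 = 27.0833
  Low yield, Organic: 65×44/156 = 18.3333
  Low yield, Synthetic: 65×47/156 = 19.5833
Contributions (O − E)²/E:
  (44 − 37.9167)²/37.9167 = 0.9760
  (27 − 25.6667)²/25.6667 = 0.0693
  (20 − 27.4167)²/27.4167 = 2.0063
  (21 − 27.0833)²/27.0833 = 1.3664
  (17 − 18.3333)²/18.3333 = 0.0970
  (27 − 19.5833)²/19.5833 = 2.8089
χ² = 0.9760 + 0.0693 + 2.0063 + 1.3664 + 0.0970 + 2.8089 = 7.324

7.324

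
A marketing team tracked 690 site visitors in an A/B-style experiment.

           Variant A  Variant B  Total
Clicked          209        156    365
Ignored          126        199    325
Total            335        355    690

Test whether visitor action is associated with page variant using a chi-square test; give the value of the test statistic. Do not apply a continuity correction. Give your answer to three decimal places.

Grand total N = 690.
Expected counts (row total × column total / N):
  Clicked, Variant A: 365×335/690 = 177.2101
  Clicked, Variant B: 365×355/690 = 187.7899
  Ignored, Variant A: 325×335/690 = 157.7899
  Ignored, Variant B: 325×355/690 = 167.2101
Contributions (O − E)²/E:
  (209 − 177.2101)²/177.2101 = 5.7028
  (156 − 187.7899)²/187.7899 = 5.3815
  (126 − 157.7899)²/157.7899 = 6.4047
  (199 − 167.2101)²/167.2101 = 6.0439
χ² = 5.7028 + 5.3815 + 6.4047 + 6.0439 = 23.533

23.533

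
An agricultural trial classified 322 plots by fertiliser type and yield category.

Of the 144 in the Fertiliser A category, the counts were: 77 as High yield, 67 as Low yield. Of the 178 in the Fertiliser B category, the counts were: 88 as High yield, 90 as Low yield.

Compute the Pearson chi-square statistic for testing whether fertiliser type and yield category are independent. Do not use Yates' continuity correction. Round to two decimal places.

0.52

Row totals: 144, 178. Column totals: 165, 157. Grand total N = 322.
Expected counts (row total × column total / N):
  Fertiliser A, High yield: 144×165/322 = 73.789
  Fertiliser A, Low yield: 144×157/322 = 70.211
  Fertiliser B, High yield: 178×165/322 = 91.211
  Fertiliser B, Low yield: 178×157/322 = 86.789
Contributions (O − E)²/E:
  (77 − 73.789)²/73.789 = 0.1397
  (67 − 70.211)²/70.211 = 0.1469
  (88 − 91.211)²/91.211 = 0.1130
  (90 − 86.789)²/86.789 = 0.1188
χ² = 0.1397 + 0.1469 + 0.1130 + 0.1188 = 0.52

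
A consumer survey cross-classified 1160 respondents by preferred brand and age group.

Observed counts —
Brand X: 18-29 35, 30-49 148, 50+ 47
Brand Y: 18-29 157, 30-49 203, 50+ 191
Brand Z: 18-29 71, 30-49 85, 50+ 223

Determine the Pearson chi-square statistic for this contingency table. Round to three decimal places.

Row totals: 230, 551, 379. Column totals: 263, 436, 461. Grand total N = 1160.
Expected counts (row total × column total / N):
  Brand X, 18-29: 230×263/1160 = 52.1466
  Brand X, 30-49: 230×436/1160 = 86.4483
  Brand X, 50+: 230×461/1160 = 91.4052
  Brand Y, 18-29: 551×263/1160 = 124.9250
  Brand Y, 30-49: 551×436/1160 = 207.1000
  Brand Y, 50+: 551×461/1160 = 218.9750
  Brand Z, 18-29: 379×263/1160 = 85.9284
  Brand Z, 30-49: 379×436/1160 = 142.4517
  Brand Z, 50+: 379×461/1160 = 150.6198
Contributions (O − E)²/E:
  (35 − 52.1466)²/52.1466 = 5.6381
  (148 − 86.4483)²/86.4483 = 43.8252
  (47 − 91.4052)²/91.4052 = 21.5723
  (157 − 124.9250)²/124.9250 = 8.2354
  (203 − 207.1000)²/207.1000 = 0.0812
  (191 − 218.9750)²/218.9750 = 3.5739
  (71 − 85.9284)²/85.9284 = 2.5935
  (85 − 142.4517)²/142.4517 = 23.1706
  (223 − 150.6198)²/150.6198 = 34.7822
χ² = 5.6381 + 43.8252 + 21.5723 + 8.2354 + 0.0812 + 3.5739 + 2.5935 + 23.1706 + 34.7822 = 143.472

143.472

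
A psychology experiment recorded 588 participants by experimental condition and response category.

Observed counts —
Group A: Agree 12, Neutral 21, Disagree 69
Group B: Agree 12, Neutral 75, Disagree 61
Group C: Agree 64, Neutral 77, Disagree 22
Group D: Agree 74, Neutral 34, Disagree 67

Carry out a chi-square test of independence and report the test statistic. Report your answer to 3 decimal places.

137.443

Row totals: 102, 148, 163, 175. Column totals: 162, 207, 219. Grand total N = 588.
Expected counts (row total × column total / N):
  Group A, Agree: 102×162/588 = 28.10204
  Group A, Neutral: 102×207/588 = 35.90816
  Group A, Disagree: 102×219/588 = 37.98980
  Group B, Agree: 148×162/588 = 40.77551
  Group B, Neutral: 148×207/588 = 52.10204
  Group B, Disagree: 148×219/588 = 55.12245
  Group C, Agree: 163×162/588 = 44.90816
  Group C, Neutral: 163×207/588 = 57.38265
  Group C, Disagree: 163×219/588 = 60.70918
  Group D, Agree: 175×162/588 = 48.21429
  Group D, Neutral: 175×207/588 = 61.60714
  Group D, Disagree: 175×219/588 = 65.17857
Contributions (O − E)²/E:
  (12 − 28.10204)²/28.10204 = 9.2262
  (21 − 35.90816)²/35.90816 = 6.1895
  (69 − 37.98980)²/37.98980 = 25.3129
  (12 − 40.77551)²/40.77551 = 20.3070
  (75 − 52.10204)²/52.10204 = 10.0633
  (61 − 55.12245)²/55.12245 = 0.6267
  (64 − 44.90816)²/44.90816 = 8.1165
  (77 − 57.38265)²/57.38265 = 6.7066
  (22 − 60.70918)²/60.70918 = 24.6816
  (74 − 48.21429)²/48.21429 = 13.7906
  (34 − 61.60714)²/61.60714 = 12.3712
  (67 − 65.17857)²/65.17857 = 0.0509
χ² = 9.2262 + 6.1895 + 25.3129 + 20.3070 + 10.0633 + 0.6267 + 8.1165 + 6.7066 + 24.6816 + 13.7906 + 12.3712 + 0.0509 = 137.443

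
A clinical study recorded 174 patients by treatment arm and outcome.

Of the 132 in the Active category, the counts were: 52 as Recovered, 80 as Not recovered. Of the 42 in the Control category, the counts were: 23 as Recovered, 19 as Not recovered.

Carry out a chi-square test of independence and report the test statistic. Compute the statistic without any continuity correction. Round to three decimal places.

3.068

Row totals: 132, 42. Column totals: 75, 99. Grand total N = 174.
Expected counts (row total × column total / N):
  Active, Recovered: 132×75/174 = 56.8966
  Active, Not recovered: 132×99/174 = 75.1034
  Control, Recovered: 42×75/174 = 18.1034
  Control, Not recovered: 42×99/174 = 23.8966
Contributions (O − E)²/E:
  (52 − 56.8966)²/56.8966 = 0.4214
  (80 − 75.1034)²/75.1034 = 0.3192
  (23 − 18.1034)²/18.1034 = 1.3244
  (19 − 23.8966)²/23.8966 = 1.0034
χ² = 0.4214 + 0.3192 + 1.3244 + 1.0034 = 3.068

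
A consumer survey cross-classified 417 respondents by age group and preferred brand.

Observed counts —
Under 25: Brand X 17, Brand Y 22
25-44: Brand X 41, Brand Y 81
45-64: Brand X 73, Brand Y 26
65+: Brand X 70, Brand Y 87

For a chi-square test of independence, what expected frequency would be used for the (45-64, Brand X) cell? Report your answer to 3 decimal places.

47.719

Row total (45-64) = 99; column total (Brand X) = 201; grand total N = 417.
Expected count = (row total × column total) / N = 99 × 201 / 417 = 47.719.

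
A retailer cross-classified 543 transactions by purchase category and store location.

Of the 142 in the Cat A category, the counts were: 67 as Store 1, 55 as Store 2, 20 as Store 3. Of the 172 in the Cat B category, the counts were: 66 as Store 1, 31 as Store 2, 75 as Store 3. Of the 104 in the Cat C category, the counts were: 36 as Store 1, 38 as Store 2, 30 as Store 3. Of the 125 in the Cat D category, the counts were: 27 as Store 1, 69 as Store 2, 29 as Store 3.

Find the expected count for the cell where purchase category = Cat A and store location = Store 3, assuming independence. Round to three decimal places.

Row total (Cat A) = 142; column total (Store 3) = 154; grand total N = 543.
Expected count = (row total × column total) / N = 142 × 154 / 543 = 40.273.

40.273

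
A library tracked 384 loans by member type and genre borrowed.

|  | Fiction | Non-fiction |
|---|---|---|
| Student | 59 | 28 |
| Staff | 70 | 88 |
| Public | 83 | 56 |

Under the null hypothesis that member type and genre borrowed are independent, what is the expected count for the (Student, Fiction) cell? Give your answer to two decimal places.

Row total (Student) = 87; column total (Fiction) = 212; grand total N = 384.
Expected count = (row total × column total) / N = 87 × 212 / 384 = 48.03.

48.03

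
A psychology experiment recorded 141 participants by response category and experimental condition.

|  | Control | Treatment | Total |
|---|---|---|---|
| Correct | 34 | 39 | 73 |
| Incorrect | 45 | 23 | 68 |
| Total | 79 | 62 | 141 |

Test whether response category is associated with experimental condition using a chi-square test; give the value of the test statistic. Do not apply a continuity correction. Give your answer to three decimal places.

Grand total N = 141.
Expected counts (row total × column total / N):
  Correct, Control: 73×79/141 = 40.9007
  Correct, Treatment: 73×62/141 = 32.0993
  Incorrect, Control: 68×79/141 = 38.0993
  Incorrect, Treatment: 68×62/141 = 29.9007
Contributions (O − E)²/E:
  (34 − 40.9007)²/40.9007 = 1.1643
  (39 − 32.0993)²/32.0993 = 1.4835
  (45 − 38.0993)²/38.0993 = 1.2499
  (23 − 29.9007)²/29.9007 = 1.5926
χ² = 1.1643 + 1.4835 + 1.2499 + 1.5926 = 5.490

5.490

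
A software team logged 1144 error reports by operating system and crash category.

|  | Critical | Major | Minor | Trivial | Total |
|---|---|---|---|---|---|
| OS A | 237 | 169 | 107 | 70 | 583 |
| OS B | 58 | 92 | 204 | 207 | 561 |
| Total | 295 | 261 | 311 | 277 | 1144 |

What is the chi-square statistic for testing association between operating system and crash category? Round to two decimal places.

Grand total N = 1144.
Expected counts (row total × column total / N):
  OS A, Critical: 583×295/1144 = 150.337
  OS A, Major: 583×261/1144 = 133.010
  OS A, Minor: 583×311/1144 = 158.490
  OS A, Trivial: 583×277/1144 = 141.163
  OS B, Critical: 561×295/1144 = 144.663
  OS B, Major: 561×261/1144 = 127.990
  OS B, Minor: 561×311/1144 = 152.510
  OS B, Trivial: 561×277/1144 = 135.837
Contributions (O − E)²/E:
  (237 − 150.337)²/150.337 = 49.9576
  (169 − 133.010)²/133.010 = 9.7382
  (107 − 158.490)²/158.490 = 16.7280
  (70 − 141.163)²/141.163 = 35.8746
  (58 − 144.663)²/144.663 = 51.9170
  (92 − 127.990)²/127.990 = 10.1202
  (204 − 152.510)²/152.510 = 17.3839
  (207 − 135.837)²/135.837 = 37.2812
χ² = 49.9576 + 9.7382 + 16.7280 + 35.8746 + 51.9170 + 10.1202 + 17.3839 + 37.2812 = 229.00

229.00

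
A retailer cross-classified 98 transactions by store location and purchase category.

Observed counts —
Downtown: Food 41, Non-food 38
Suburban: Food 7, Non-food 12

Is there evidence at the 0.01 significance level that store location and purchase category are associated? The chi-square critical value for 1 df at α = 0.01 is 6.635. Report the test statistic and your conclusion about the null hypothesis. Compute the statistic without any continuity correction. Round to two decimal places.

1.39; fail to reject H₀

Row totals: 79, 19. Column totals: 48, 50. Grand total N = 98.
Expected counts (row total × column total / N):
  Downtown, Food: 79×48/98 = 38.694
  Downtown, Non-food: 79×50/98 = 40.306
  Suburban, Food: 19×48/98 = 9.306
  Suburban, Non-food: 19×50/98 = 9.694
Contributions (O − E)²/E:
  (41 − 38.694)²/38.694 = 0.1374
  (38 − 40.306)²/40.306 = 0.1319
  (7 − 9.306)²/9.306 = 0.5714
  (12 − 9.694)²/9.694 = 0.5485
χ² = 0.1374 + 0.1319 + 0.5714 + 0.5485 = 1.39
df = (2−1)(2−1) = 1. Since 1.39 < 6.635, fail to reject the null hypothesis of independence at α = 0.01.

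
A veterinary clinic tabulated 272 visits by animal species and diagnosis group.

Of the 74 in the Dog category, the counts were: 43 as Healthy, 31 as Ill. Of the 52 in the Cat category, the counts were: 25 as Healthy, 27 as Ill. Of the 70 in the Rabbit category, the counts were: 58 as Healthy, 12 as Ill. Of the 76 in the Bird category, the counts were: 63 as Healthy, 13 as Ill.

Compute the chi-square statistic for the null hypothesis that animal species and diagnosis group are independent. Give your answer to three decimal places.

Row totals: 74, 52, 70, 76. Column totals: 189, 83. Grand total N = 272.
Expected counts (row total × column total / N):
  Dog, Healthy: 74×189/272 = 51.4191
  Dog, Ill: 74×83/272 = 22.5809
  Cat, Healthy: 52×189/272 = 36.1324
  Cat, Ill: 52×83/272 = 15.8676
  Rabbit, Healthy: 70×189/272 = 48.6397
  Rabbit, Ill: 70×83/272 = 21.3603
  Bird, Healthy: 76×189/272 = 52.8088
  Bird, Ill: 76×83/272 = 23.1912
Contributions (O − E)²/E:
  (43 − 51.4191)²/51.4191 = 1.3785
  (31 − 22.5809)²/22.5809 = 3.1390
  (25 − 36.1324)²/36.1324 = 3.4299
  (27 − 15.8676)²/15.8676 = 7.8103
  (58 − 48.6397)²/48.6397 = 1.8013
  (12 − 21.3603)²/21.3603 = 4.1018
  (63 − 52.8088)²/52.8088 = 1.9667
  (13 − 23.1912)²/23.1912 = 4.4784
χ² = 1.3785 + 3.1390 + 3.4299 + 7.8103 + 1.8013 + 4.1018 + 1.9667 + 4.4784 = 28.106

28.106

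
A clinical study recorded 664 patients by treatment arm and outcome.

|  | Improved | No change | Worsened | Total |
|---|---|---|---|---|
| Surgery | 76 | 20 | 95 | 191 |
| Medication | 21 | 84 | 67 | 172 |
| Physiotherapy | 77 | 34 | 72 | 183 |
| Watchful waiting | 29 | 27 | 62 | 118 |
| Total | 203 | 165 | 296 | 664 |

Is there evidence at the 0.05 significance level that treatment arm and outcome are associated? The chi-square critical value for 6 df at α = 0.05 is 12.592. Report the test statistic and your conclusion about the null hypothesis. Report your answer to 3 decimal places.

Grand total N = 664.
Expected counts (row total × column total / N):
  Surgery, Improved: 191×203/664 = 58.3931
  Surgery, No change: 191×165/664 = 47.4623
  Surgery, Worsened: 191×296/664 = 85.1446
  Medication, Improved: 172×203/664 = 52.5843
  Medication, No change: 172×165/664 = 42.7410
  Medication, Worsened: 172×296/664 = 76.6747
  Physiotherapy, Improved: 183×203/664 = 55.9473
  Physiotherapy, No change: 183×165/664 = 45.4744
  Physiotherapy, Worsened: 183×296/664 = 81.5783
  Watchful waiting, Improved: 118×203/664 = 36.0753
  Watchful waiting, No change: 118×165/664 = 29.3223
  Watchful waiting, Worsened: 118×296/664 = 52.6024
Contributions (O − E)²/E:
  (76 − 58.3931)²/58.3931 = 5.3089
  (20 − 47.4623)²/47.4623 = 15.8900
  (95 − 85.1446)²/85.1446 = 1.1408
  (21 − 52.5843)²/52.5843 = 18.9708
  (84 − 42.7410)²/42.7410 = 39.8284
  (67 − 76.6747)²/76.6747 = 1.2207
  (77 − 55.9473)²/55.9473 = 7.9220
  (34 − 45.4744)²/45.4744 = 2.8953
  (72 − 81.5783)²/81.5783 = 1.1246
  (29 − 36.0753)²/36.0753 = 1.3876
  (27 − 29.3223)²/29.3223 = 0.1839
  (62 − 52.6024)²/52.6024 = 1.6789
χ² = 5.3089 + 15.8900 + 1.1408 + 18.9708 + 39.8284 + 1.2207 + 7.9220 + 2.8953 + 1.1246 + 1.3876 + 0.1839 + 1.6789 = 97.552
df = (4−1)(3−1) = 6. Since 97.552 > 12.592, reject the null hypothesis of independence at α = 0.05.

97.552; reject H₀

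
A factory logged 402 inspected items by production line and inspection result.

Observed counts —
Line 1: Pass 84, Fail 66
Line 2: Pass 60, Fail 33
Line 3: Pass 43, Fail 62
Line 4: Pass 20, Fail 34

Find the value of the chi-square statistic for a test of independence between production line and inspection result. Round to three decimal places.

16.723

Row totals: 150, 93, 105, 54. Column totals: 207, 195. Grand total N = 402.
Expected counts (row total × column total / N):
  Line 1, Pass: 150×207/402 = 77.2388
  Line 1, Fail: 150×195/402 = 72.7612
  Line 2, Pass: 93×207/402 = 47.8881
  Line 2, Fail: 93×195/402 = 45.1119
  Line 3, Pass: 105×207/402 = 54.0672
  Line 3, Fail: 105×195/402 = 50.9328
  Line 4, Pass: 54×207/402 = 27.8060
  Line 4, Fail: 54×195/402 = 26.1940
Contributions (O − E)²/E:
  (84 − 77.2388)²/77.2388 = 0.5919
  (66 − 72.7612)²/72.7612 = 0.6283
  (60 − 47.8881)²/47.8881 = 3.0634
  (33 − 45.1119)²/45.1119 = 3.2519
  (43 − 54.0672)²/54.0672 = 2.2654
  (62 − 50.9328)²/50.9328 = 2.4048
  (20 − 27.8060)²/27.8060 = 2.1914
  (34 − 26.1940)²/26.1940 = 2.3262
χ² = 0.5919 + 0.6283 + 3.0634 + 3.2519 + 2.2654 + 2.4048 + 2.1914 + 2.3262 = 16.723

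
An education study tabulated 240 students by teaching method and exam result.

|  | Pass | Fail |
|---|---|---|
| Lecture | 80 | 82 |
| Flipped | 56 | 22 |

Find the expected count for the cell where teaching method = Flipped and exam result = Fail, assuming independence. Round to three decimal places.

Row total (Flipped) = 78; column total (Fail) = 104; grand total N = 240.
Expected count = (row total × column total) / N = 78 × 104 / 240 = 33.800.

33.800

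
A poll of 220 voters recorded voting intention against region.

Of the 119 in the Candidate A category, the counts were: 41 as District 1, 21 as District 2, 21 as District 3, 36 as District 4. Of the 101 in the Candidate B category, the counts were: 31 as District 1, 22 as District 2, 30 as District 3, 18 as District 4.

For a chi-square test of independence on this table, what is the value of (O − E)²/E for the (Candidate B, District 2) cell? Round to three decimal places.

Row total (Candidate B) = 101; column total (District 2) = 43; N = 220.
Expected count E = 101 × 43 / 220 = 19.7409.
Contribution = (O − E)²/E = (22 − 19.7409)² / 19.7409 = 0.259.

0.259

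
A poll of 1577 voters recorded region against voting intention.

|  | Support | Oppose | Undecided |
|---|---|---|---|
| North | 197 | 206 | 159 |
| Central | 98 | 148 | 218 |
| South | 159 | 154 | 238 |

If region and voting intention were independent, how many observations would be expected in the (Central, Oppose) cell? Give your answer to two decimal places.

Row total (Central) = 464; column total (Oppose) = 508; grand total N = 1577.
Expected count = (row total × column total) / N = 464 × 508 / 1577 = 149.47.

149.47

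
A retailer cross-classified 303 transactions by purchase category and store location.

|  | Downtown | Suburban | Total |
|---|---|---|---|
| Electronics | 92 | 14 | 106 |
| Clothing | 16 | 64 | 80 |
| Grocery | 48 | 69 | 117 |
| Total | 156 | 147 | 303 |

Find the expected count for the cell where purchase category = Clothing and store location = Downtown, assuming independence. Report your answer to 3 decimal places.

41.188

Row total (Clothing) = 80; column total (Downtown) = 156; grand total N = 303.
Expected count = (row total × column total) / N = 80 × 156 / 303 = 41.188.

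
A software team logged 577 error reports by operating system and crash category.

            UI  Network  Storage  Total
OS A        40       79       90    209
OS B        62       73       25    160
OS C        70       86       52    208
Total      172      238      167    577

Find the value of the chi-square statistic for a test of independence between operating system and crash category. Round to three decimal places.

39.969

Grand total N = 577.
Expected counts (row total × column total / N):
  OS A, UI: 209×172/577 = 62.3016
  OS A, Network: 209×238/577 = 86.2080
  OS A, Storage: 209×167/577 = 60.4905
  OS B, UI: 160×172/577 = 47.6950
  OS B, Network: 160×238/577 = 65.9965
  OS B, Storage: 160×167/577 = 46.3085
  OS C, UI: 208×172/577 = 62.0035
  OS C, Network: 208×238/577 = 85.7955
  OS C, Storage: 208×167/577 = 60.2010
Contributions (O − E)²/E:
  (40 − 62.3016)²/62.3016 = 7.9831
  (79 − 86.2080)²/86.2080 = 0.6027
  (90 − 60.4905)²/60.4905 = 14.3958
  (62 − 47.6950)²/47.6950 = 4.2905
  (73 − 65.9965)²/65.9965 = 0.7432
  (25 − 46.3085)²/46.3085 = 9.8049
  (70 − 62.0035)²/62.0035 = 1.0313
  (86 − 85.7955)²/85.7955 = 0.0005
  (52 − 60.2010)²/60.2010 = 1.1172
χ² = 7.9831 + 0.6027 + 14.3958 + 4.2905 + 0.7432 + 9.8049 + 1.0313 + 0.0005 + 1.1172 = 39.969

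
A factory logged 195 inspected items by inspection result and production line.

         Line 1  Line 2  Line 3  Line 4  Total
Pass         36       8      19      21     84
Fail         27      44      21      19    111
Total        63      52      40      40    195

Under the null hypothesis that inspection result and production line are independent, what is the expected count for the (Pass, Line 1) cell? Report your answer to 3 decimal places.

27.138

Row total (Pass) = 84; column total (Line 1) = 63; grand total N = 195.
Expected count = (row total × column total) / N = 84 × 63 / 195 = 27.138.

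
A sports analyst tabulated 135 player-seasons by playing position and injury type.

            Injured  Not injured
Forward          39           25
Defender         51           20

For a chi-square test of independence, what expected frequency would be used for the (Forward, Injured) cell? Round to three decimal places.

Row total (Forward) = 64; column total (Injured) = 90; grand total N = 135.
Expected count = (row total × column total) / N = 64 × 90 / 135 = 42.667.

42.667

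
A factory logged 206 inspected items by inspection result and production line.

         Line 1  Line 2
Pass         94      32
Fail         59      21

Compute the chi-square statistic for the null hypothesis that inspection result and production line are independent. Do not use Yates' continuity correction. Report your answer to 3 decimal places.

0.019

Row totals: 126, 80. Column totals: 153, 53. Grand total N = 206.
Expected counts (row total × column total / N):
  Pass, Line 1: 126×153/206 = 93.5825
  Pass, Line 2: 126×53/206 = 32.4175
  Fail, Line 1: 80×153/206 = 59.4175
  Fail, Line 2: 80×53/206 = 20.5825
Contributions (O − E)²/E:
  (94 − 93.5825)²/93.5825 = 0.0019
  (32 − 32.4175)²/32.4175 = 0.0054
  (59 − 59.4175)²/59.4175 = 0.0029
  (21 − 20.5825)²/20.5825 = 0.0085
χ² = 0.0019 + 0.0054 + 0.0029 + 0.0085 = 0.019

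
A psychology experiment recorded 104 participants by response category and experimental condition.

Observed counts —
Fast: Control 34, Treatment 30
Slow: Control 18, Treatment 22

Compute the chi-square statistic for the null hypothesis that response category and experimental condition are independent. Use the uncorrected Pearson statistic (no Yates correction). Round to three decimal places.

Row totals: 64, 40. Column totals: 52, 52. Grand total N = 104.
Expected counts (row total × column total / N):
  Fast, Control: 64×52/104 = 32.0000
  Fast, Treatment: 64×52/104 = 32.0000
  Slow, Control: 40×52/104 = 20.0000
  Slow, Treatment: 40×52/104 = 20.0000
Contributions (O − E)²/E:
  (34 − 32.0000)²/32.0000 = 0.1250
  (30 − 32.0000)²/32.0000 = 0.1250
  (18 − 20.0000)²/20.0000 = 0.2000
  (22 − 20.0000)²/20.0000 = 0.2000
χ² = 0.1250 + 0.1250 + 0.2000 + 0.2000 = 0.650

0.650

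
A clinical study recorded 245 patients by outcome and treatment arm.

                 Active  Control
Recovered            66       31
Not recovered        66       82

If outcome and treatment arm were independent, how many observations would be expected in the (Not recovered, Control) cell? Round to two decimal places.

Row total (Not recovered) = 148; column total (Control) = 113; grand total N = 245.
Expected count = (row total × column total) / N = 148 × 113 / 245 = 68.26.

68.26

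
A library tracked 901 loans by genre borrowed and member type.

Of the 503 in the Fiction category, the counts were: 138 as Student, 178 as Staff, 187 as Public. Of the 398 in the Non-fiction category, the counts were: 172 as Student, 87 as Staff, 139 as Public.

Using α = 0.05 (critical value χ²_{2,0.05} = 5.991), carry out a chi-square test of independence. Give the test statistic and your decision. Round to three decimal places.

30.220; reject H₀

Row totals: 503, 398. Column totals: 310, 265, 326. Grand total N = 901.
Expected counts (row total × column total / N):
  Fiction, Student: 503×310/901 = 173.0633
  Fiction, Staff: 503×265/901 = 147.9412
  Fiction, Public: 503×326/901 = 181.9956
  Non-fiction, Student: 398×310/901 = 136.9367
  Non-fiction, Staff: 398×265/901 = 117.0588
  Non-fiction, Public: 398×326/901 = 144.0044
Contributions (O − E)²/E:
  (138 − 173.0633)²/173.0633 = 7.1040
  (178 − 147.9412)²/147.9412 = 6.1074
  (187 − 181.9956)²/181.9956 = 0.1376
  (172 − 136.9367)²/136.9367 = 8.9781
  (87 − 117.0588)²/117.0588 = 7.7186
  (139 − 144.0044)²/144.0044 = 0.1739
χ² = 7.1040 + 6.1074 + 0.1376 + 8.9781 + 7.7186 + 0.1739 = 30.220
df = (2−1)(3−1) = 2. Since 30.220 > 5.991, reject the null hypothesis of independence at α = 0.05.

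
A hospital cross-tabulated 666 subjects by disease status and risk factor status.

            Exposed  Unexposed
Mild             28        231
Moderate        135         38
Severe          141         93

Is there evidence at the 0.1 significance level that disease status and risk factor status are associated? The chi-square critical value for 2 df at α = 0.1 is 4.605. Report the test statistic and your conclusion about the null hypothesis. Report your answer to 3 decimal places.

219.959; reject H₀

Row totals: 259, 173, 234. Column totals: 304, 362. Grand total N = 666.
Expected counts (row total × column total / N):
  Mild, Exposed: 259×304/666 = 118.2222
  Mild, Unexposed: 259×362/666 = 140.7778
  Moderate, Exposed: 173×304/666 = 78.9670
  Moderate, Unexposed: 173×362/666 = 94.0330
  Severe, Exposed: 234×304/666 = 106.8108
  Severe, Unexposed: 234×362/666 = 127.1892
Contributions (O − E)²/E:
  (28 − 118.2222)²/118.2222 = 68.8538
  (231 − 140.7778)²/140.7778 = 57.8219
  (135 − 78.9670)²/78.9670 = 39.7596
  (38 − 94.0330)²/94.0330 = 33.3893
  (141 − 106.8108)²/106.8108 = 10.9437
  (93 − 127.1892)²/127.1892 = 9.1903
χ² = 68.8538 + 57.8219 + 39.7596 + 33.3893 + 10.9437 + 9.1903 = 219.959
df = (3−1)(2−1) = 2. Since 219.959 > 4.605, reject the null hypothesis of independence at α = 0.1.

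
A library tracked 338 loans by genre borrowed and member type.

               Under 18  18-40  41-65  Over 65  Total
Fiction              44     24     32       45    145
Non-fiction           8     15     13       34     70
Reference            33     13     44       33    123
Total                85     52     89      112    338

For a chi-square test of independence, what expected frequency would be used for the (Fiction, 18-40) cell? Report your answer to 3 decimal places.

22.308

Row total (Fiction) = 145; column total (18-40) = 52; grand total N = 338.
Expected count = (row total × column total) / N = 145 × 52 / 338 = 22.308.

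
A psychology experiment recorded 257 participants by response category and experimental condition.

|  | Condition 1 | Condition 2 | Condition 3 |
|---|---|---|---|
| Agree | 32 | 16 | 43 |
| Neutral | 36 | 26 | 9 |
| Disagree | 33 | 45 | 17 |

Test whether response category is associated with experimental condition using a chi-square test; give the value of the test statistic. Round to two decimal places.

37.91

Row totals: 91, 71, 95. Column totals: 101, 87, 69. Grand total N = 257.
Expected counts (row total × column total / N):
  Agree, Condition 1: 91×101/257 = 35.763
  Agree, Condition 2: 91×87/257 = 30.805
  Agree, Condition 3: 91×69/257 = 24.432
  Neutral, Condition 1: 71×101/257 = 27.903
  Neutral, Condition 2: 71×87/257 = 24.035
  Neutral, Condition 3: 71×69/257 = 19.062
  Disagree, Condition 1: 95×101/257 = 37.335
  Disagree, Condition 2: 95×87/257 = 32.160
  Disagree, Condition 3: 95×69/257 = 25.506
Contributions (O − E)²/E:
  (32 − 35.763)²/35.763 = 0.3959
  (16 − 30.805)²/30.805 = 7.1153
  (43 − 24.432)²/24.432 = 14.1114
  (36 − 27.903)²/27.903 = 2.3496
  (26 − 24.035)²/24.035 = 0.1607
  (9 − 19.062)²/19.062 = 5.3113
  (33 − 37.335)²/37.335 = 0.5033
  (45 − 32.160)²/32.160 = 5.1264
  (17 − 25.506)²/25.506 = 2.8367
χ² = 0.3959 + 7.1153 + 14.1114 + 2.3496 + 0.1607 + 5.3113 + 0.5033 + 5.1264 + 2.8367 = 37.91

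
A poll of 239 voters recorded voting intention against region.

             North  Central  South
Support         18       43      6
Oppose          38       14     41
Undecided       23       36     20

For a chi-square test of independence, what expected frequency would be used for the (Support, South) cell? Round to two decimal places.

Row total (Support) = 67; column total (South) = 67; grand total N = 239.
Expected count = (row total × column total) / N = 67 × 67 / 239 = 18.78.

18.78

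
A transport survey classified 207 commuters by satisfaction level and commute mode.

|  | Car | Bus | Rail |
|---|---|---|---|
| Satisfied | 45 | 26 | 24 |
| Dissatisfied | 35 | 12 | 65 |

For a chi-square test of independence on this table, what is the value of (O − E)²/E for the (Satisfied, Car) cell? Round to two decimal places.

Row total (Satisfied) = 95; column total (Car) = 80; N = 207.
Expected count E = 95 × 80 / 207 = 36.715.
Contribution = (O − E)²/E = (45 − 36.715)² / 36.715 = 1.87.

1.87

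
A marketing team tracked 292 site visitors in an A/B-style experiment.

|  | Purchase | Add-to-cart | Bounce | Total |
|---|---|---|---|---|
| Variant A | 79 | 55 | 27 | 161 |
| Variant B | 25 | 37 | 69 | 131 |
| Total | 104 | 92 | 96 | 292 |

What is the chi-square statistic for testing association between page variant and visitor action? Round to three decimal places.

47.353

Grand total N = 292.
Expected counts (row total × column total / N):
  Variant A, Purchase: 161×104/292 = 57.3425
  Variant A, Add-to-cart: 161×92/292 = 50.7260
  Variant A, Bounce: 161×96/292 = 52.9315
  Variant B, Purchase: 131×104/292 = 46.6575
  Variant B, Add-to-cart: 131×92/292 = 41.2740
  Variant B, Bounce: 131×96/292 = 43.0685
Contributions (O − E)²/E:
  (79 − 57.3425)²/57.3425 = 8.1797
  (55 − 50.7260)²/50.7260 = 0.3601
  (27 − 52.9315)²/52.9315 = 12.7040
  (25 − 46.6575)²/46.6575 = 10.0530
  (37 − 41.2740)²/41.2740 = 0.4426
  (69 − 43.0685)²/43.0685 = 15.6133
χ² = 8.1797 + 0.3601 + 12.7040 + 10.0530 + 0.4426 + 15.6133 = 47.353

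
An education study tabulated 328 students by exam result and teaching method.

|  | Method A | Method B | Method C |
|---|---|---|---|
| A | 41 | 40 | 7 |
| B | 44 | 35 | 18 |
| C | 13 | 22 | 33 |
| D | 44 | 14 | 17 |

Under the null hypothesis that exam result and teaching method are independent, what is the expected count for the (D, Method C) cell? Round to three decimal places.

Row total (D) = 75; column total (Method C) = 75; grand total N = 328.
Expected count = (row total × column total) / N = 75 × 75 / 328 = 17.149.

17.149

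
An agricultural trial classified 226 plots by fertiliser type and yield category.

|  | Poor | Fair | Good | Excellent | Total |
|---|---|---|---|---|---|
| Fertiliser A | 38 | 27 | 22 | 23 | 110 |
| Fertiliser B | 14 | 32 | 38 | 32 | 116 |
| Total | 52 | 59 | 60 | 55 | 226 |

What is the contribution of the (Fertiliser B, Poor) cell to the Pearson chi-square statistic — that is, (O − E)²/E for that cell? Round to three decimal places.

Row total (Fertiliser B) = 116; column total (Poor) = 52; N = 226.
Expected count E = 116 × 52 / 226 = 26.6903.
Contribution = (O − E)²/E = (14 − 26.6903)² / 26.6903 = 6.034.

6.034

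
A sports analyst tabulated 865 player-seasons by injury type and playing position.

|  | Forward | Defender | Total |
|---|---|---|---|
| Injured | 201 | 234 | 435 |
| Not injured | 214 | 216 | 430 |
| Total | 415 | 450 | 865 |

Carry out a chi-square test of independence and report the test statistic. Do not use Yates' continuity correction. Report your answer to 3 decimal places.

1.098

Grand total N = 865.
Expected counts (row total × column total / N):
  Injured, Forward: 435×415/865 = 208.6994
  Injured, Defender: 435×450/865 = 226.3006
  Not injured, Forward: 430×415/865 = 206.3006
  Not injured, Defender: 430×450/865 = 223.6994
Contributions (O − E)²/E:
  (201 − 208.6994)²/208.6994 = 0.2840
  (234 − 226.3006)²/226.3006 = 0.2620
  (214 − 206.3006)²/206.3006 = 0.2874
  (216 − 223.6994)²/223.6994 = 0.2650
χ² = 0.2840 + 0.2620 + 0.2874 + 0.2650 = 1.098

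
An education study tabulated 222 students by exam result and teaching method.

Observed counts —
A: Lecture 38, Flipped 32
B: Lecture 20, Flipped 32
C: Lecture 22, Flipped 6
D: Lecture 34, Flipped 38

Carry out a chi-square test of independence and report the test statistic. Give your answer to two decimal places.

Row totals: 70, 52, 28, 72. Column totals: 114, 108. Grand total N = 222.
Expected counts (row total × column total / N):
  A, Lecture: 70×114/222 = 35.946
  A, Flipped: 70×108/222 = 34.054
  B, Lecture: 52×114/222 = 26.703
  B, Flipped: 52×108/222 = 25.297
  C, Lecture: 28×114/222 = 14.378
  C, Flipped: 28×108/222 = 13.622
  D, Lecture: 72×114/222 = 36.973
  D, Flipped: 72×108/222 = 35.027
Contributions (O − E)²/E:
  (38 − 35.946)²/35.946 = 0.1174
  (32 − 34.054)²/34.054 = 0.1239
  (20 − 26.703)²/26.703 = 1.6826
  (32 − 25.297)²/25.297 = 1.7761
  (22 − 14.378)²/14.378 = 4.0405
  (6 − 13.622)²/13.622 = 4.2648
  (34 − 36.973)²/36.973 = 0.2391
  (38 − 35.027)²/35.027 = 0.2523
χ² = 0.1174 + 0.1239 + 1.6826 + 1.7761 + 4.0405 + 4.2648 + 0.2391 + 0.2523 = 12.50

12.50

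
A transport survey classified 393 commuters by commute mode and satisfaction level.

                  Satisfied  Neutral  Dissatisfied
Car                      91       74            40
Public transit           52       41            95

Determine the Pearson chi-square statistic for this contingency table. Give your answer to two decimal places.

Row totals: 205, 188. Column totals: 143, 115, 135. Grand total N = 393.
Expected counts (row total × column total / N):
  Car, Satisfied: 205×143/393 = 74.593
  Car, Neutral: 205×115/393 = 59.987
  Car, Dissatisfied: 205×135/393 = 70.420
  Public transit, Satisfied: 188×143/393 = 68.407
  Public transit, Neutral: 188×115/393 = 55.013
  Public transit, Dissatisfied: 188×135/393 = 64.580
Contributions (O − E)²/E:
  (91 − 74.593)²/74.593 = 3.6088
  (74 − 59.987)²/59.987 = 3.2734
  (40 − 70.420)²/70.420 = 13.1408
  (52 − 68.407)²/68.407 = 3.9351
  (41 − 55.013)²/55.013 = 3.5694
  (95 − 64.580)²/64.580 = 14.3291
χ² = 3.6088 + 3.2734 + 13.1408 + 3.9351 + 3.5694 + 14.3291 = 41.86

41.86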